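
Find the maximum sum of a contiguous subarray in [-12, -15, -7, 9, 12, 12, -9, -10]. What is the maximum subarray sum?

Using Kadane's algorithm on [-12, -15, -7, 9, 12, 12, -9, -10]:

Scanning through the array:
Position 1 (value -15): max_ending_here = -15, max_so_far = -12
Position 2 (value -7): max_ending_here = -7, max_so_far = -7
Position 3 (value 9): max_ending_here = 9, max_so_far = 9
Position 4 (value 12): max_ending_here = 21, max_so_far = 21
Position 5 (value 12): max_ending_here = 33, max_so_far = 33
Position 6 (value -9): max_ending_here = 24, max_so_far = 33
Position 7 (value -10): max_ending_here = 14, max_so_far = 33

Maximum subarray: [9, 12, 12]
Maximum sum: 33

The maximum subarray is [9, 12, 12] with sum 33. This subarray runs from index 3 to index 5.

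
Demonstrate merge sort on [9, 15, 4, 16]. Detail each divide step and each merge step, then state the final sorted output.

Merge sort trace:

Split: [9, 15, 4, 16] -> [9, 15] and [4, 16]
  Split: [9, 15] -> [9] and [15]
  Merge: [9] + [15] -> [9, 15]
  Split: [4, 16] -> [4] and [16]
  Merge: [4] + [16] -> [4, 16]
Merge: [9, 15] + [4, 16] -> [4, 9, 15, 16]

Final sorted array: [4, 9, 15, 16]

The merge sort proceeds by recursively splitting the array and merging sorted halves.
After all merges, the sorted array is [4, 9, 15, 16].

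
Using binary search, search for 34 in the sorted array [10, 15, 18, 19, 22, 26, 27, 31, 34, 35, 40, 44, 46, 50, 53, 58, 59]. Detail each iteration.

Binary search for 34 in [10, 15, 18, 19, 22, 26, 27, 31, 34, 35, 40, 44, 46, 50, 53, 58, 59]:

lo=0, hi=16, mid=8, arr[mid]=34 -> Found target at index 8!

Binary search finds 34 at index 8 after 1 comparisons. The search repeatedly halves the search space by comparing with the middle element.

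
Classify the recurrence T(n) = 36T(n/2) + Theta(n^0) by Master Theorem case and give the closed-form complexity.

Master Theorem for T(n) = 36T(n/2) + O(n^0):

a = 36, b = 2, c = 0
log_b(a) = log_2(36) = 5.1699

Case 1: c = 0 < log_2(36) = 5.1699
T(n) = O(n^(log_2 36))

For T(n) = 36T(n/2) + O(n^0): log_2(36) = 5.1699. This is Case 1 of the Master Theorem (c < log_b(a), work dominated by leaves), giving O(n^(log_2 36)).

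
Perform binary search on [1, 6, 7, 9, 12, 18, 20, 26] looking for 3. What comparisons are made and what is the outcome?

Binary search for 3 in [1, 6, 7, 9, 12, 18, 20, 26]:

lo=0, hi=7, mid=3, arr[mid]=9 -> 9 > 3, search left half
lo=0, hi=2, mid=1, arr[mid]=6 -> 6 > 3, search left half
lo=0, hi=0, mid=0, arr[mid]=1 -> 1 < 3, search right half
lo=1 > hi=0, target 3 not found

Binary search determines that 3 is not in the array after 3 comparisons. The search space was exhausted without finding the target.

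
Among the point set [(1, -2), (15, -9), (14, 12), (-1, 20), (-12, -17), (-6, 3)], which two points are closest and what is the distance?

Computing all pairwise distances among 6 points:

d((1, -2), (15, -9)) = 15.6525
d((1, -2), (14, 12)) = 19.105
d((1, -2), (-1, 20)) = 22.0907
d((1, -2), (-12, -17)) = 19.8494
d((1, -2), (-6, 3)) = 8.6023 <-- minimum
d((15, -9), (14, 12)) = 21.0238
d((15, -9), (-1, 20)) = 33.121
d((15, -9), (-12, -17)) = 28.1603
d((15, -9), (-6, 3)) = 24.1868
d((14, 12), (-1, 20)) = 17.0
d((14, 12), (-12, -17)) = 38.9487
d((14, 12), (-6, 3)) = 21.9317
d((-1, 20), (-12, -17)) = 38.6005
d((-1, 20), (-6, 3)) = 17.72
d((-12, -17), (-6, 3)) = 20.8806

Closest pair: (1, -2) and (-6, 3) with distance 8.6023

The closest pair is (1, -2) and (-6, 3) with Euclidean distance 8.6023. For 6 points, brute-force pairwise comparison is shown above. For large n, the divide-and-conquer algorithm (sort by x, recurse on halves, check the dividing strip) achieves O(n log n).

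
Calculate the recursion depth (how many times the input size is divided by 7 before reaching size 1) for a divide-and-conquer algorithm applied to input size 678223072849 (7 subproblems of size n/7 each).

For divide and conquer with division factor 7:

Problem sizes at each level:
Level 0: 678223072849
Level 1: 96889010407
Level 2: 13841287201
Level 3: 1977326743
Level 4: 282475249
Level 5: 40353607
Level 6: 5764801
Level 7: 823543
Level 8: 117649
Level 9: 16807
Level 10: 2401
Level 11: 343
Level 12: 49
Level 13: 7
Level 14: 1

The root is level 0 and the size-1 base case is level 14 (the tree spans levels 0 through 14, i.e. 15 levels counting the root), so the depth is the number of divisions: log_7(678223072849) = 14

The recursion tree depth is log_7(678223072849) = 14. At each level, the problem size is divided by 7, so it takes 14 divisions to reduce to a base case of size 1. The algorithm makes 7 recursive calls at each level.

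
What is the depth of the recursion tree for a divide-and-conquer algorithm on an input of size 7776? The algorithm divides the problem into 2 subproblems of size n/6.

For divide and conquer with division factor 6:

Problem sizes at each level:
Level 0: 7776
Level 1: 1296
Level 2: 216
Level 3: 36
Level 4: 6
Level 5: 1

The root is level 0 and the size-1 base case is level 5 (the tree spans levels 0 through 5, i.e. 6 levels counting the root), so the depth is the number of divisions: log_6(7776) = 5

The recursion tree depth is log_6(7776) = 5. At each level, the problem size is divided by 6, so it takes 5 divisions to reduce to a base case of size 1. The algorithm makes 2 recursive calls at each level.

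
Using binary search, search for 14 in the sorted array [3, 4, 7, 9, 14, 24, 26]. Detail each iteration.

Binary search for 14 in [3, 4, 7, 9, 14, 24, 26]:

lo=0, hi=6, mid=3, arr[mid]=9 -> 9 < 14, search right half
lo=4, hi=6, mid=5, arr[mid]=24 -> 24 > 14, search left half
lo=4, hi=4, mid=4, arr[mid]=14 -> Found target at index 4!

Binary search finds 14 at index 4 after 3 comparisons. The search repeatedly halves the search space by comparing with the middle element.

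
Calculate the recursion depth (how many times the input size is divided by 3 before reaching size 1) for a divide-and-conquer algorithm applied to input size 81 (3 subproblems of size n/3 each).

For divide and conquer with division factor 3:

Problem sizes at each level:
Level 0: 81
Level 1: 27
Level 2: 9
Level 3: 3
Level 4: 1

The root is level 0 and the size-1 base case is level 4 (the tree spans levels 0 through 4, i.e. 5 levels counting the root), so the depth is the number of divisions: log_3(81) = 4

The recursion tree depth is log_3(81) = 4. At each level, the problem size is divided by 3, so it takes 4 divisions to reduce to a base case of size 1. The algorithm makes 3 recursive calls at each level.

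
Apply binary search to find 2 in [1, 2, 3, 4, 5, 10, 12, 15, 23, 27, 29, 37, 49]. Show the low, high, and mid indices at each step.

Binary search for 2 in [1, 2, 3, 4, 5, 10, 12, 15, 23, 27, 29, 37, 49]:

lo=0, hi=12, mid=6, arr[mid]=12 -> 12 > 2, search left half
lo=0, hi=5, mid=2, arr[mid]=3 -> 3 > 2, search left half
lo=0, hi=1, mid=0, arr[mid]=1 -> 1 < 2, search right half
lo=1, hi=1, mid=1, arr[mid]=2 -> Found target at index 1!

Binary search finds 2 at index 1 after 4 comparisons. The search repeatedly halves the search space by comparing with the middle element.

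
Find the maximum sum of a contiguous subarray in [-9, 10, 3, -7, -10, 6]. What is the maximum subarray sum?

Using Kadane's algorithm on [-9, 10, 3, -7, -10, 6]:

Scanning through the array:
Position 1 (value 10): max_ending_here = 10, max_so_far = 10
Position 2 (value 3): max_ending_here = 13, max_so_far = 13
Position 3 (value -7): max_ending_here = 6, max_so_far = 13
Position 4 (value -10): max_ending_here = -4, max_so_far = 13
Position 5 (value 6): max_ending_here = 6, max_so_far = 13

Maximum subarray: [10, 3]
Maximum sum: 13

The maximum subarray is [10, 3] with sum 13. This subarray runs from index 1 to index 2.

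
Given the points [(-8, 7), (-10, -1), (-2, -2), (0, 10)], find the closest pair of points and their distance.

Computing all pairwise distances among 4 points:

d((-8, 7), (-10, -1)) = 8.2462
d((-8, 7), (-2, -2)) = 10.8167
d((-8, 7), (0, 10)) = 8.544
d((-10, -1), (-2, -2)) = 8.0623 <-- minimum
d((-10, -1), (0, 10)) = 14.8661
d((-2, -2), (0, 10)) = 12.1655

Closest pair: (-10, -1) and (-2, -2) with distance 8.0623

The closest pair is (-10, -1) and (-2, -2) with Euclidean distance 8.0623. For 4 points, brute-force pairwise comparison is shown above. For large n, the divide-and-conquer algorithm (sort by x, recurse on halves, check the dividing strip) achieves O(n log n).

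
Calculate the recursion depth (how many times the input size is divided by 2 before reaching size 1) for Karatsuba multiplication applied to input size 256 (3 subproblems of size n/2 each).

For divide and conquer with division factor 2:

Problem sizes at each level:
Level 0: 256
Level 1: 128
Level 2: 64
Level 3: 32
Level 4: 16
Level 5: 8
Level 6: 4
Level 7: 2
Level 8: 1

The root is level 0 and the size-1 base case is level 8 (the tree spans levels 0 through 8, i.e. 9 levels counting the root), so the depth is the number of divisions: log_2(256) = 8

The recursion tree depth is log_2(256) = 8. At each level, the problem size is divided by 2, so it takes 8 divisions to reduce to a base case of size 1. The algorithm makes 3 recursive calls at each level.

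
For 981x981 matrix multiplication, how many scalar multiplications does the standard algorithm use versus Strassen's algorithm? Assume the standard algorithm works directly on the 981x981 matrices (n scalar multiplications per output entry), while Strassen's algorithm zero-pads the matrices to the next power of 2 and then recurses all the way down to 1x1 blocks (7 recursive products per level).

Matrix multiplication for 981x981 matrices:

Strassen's algorithm requires power-of-2 dimensions. Pad 981x981 to 1024x1024 (next power of 2).

Standard algorithm: 981^3 = 944076141 multiplications
Strassen's algorithm: 7^(log2(1024)) = 7^10 = 282475249 multiplications
Savings: 944076141 - 282475249 = 661600892 multiplications

Standard: 944076141 multiplications (981^3). Strassen: 282475249 multiplications (7^10, after padding to 1024x1024). Strassen reduces 8 recursive multiplications to 7 at each level.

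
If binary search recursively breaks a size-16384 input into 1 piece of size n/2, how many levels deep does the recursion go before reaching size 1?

For divide and conquer with division factor 2:

Problem sizes at each level:
Level 0: 16384
Level 1: 8192
Level 2: 4096
Level 3: 2048
Level 4: 1024
Level 5: 512
Level 6: 256
Level 7: 128
Level 8: 64
Level 9: 32
Level 10: 16
Level 11: 8
Level 12: 4
Level 13: 2
Level 14: 1

The root is level 0 and the size-1 base case is level 14 (the tree spans levels 0 through 14, i.e. 15 levels counting the root), so the depth is the number of divisions: log_2(16384) = 14

The recursion tree depth is log_2(16384) = 14. At each level, the problem size is divided by 2, so it takes 14 divisions to reduce to a base case of size 1. The algorithm makes 1 recursive call at each level.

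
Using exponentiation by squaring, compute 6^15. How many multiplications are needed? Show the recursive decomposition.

Computing 6^15 by squaring (build up from 6^1; each line after the first costs one multiplication):

6^1 = 6
6^2 = (6^1)^2 = 6^2 = 36
6^3 = 6 * 6^2 = 6 * 36 = 216
6^6 = (6^3)^2 = 216^2 = 46656
6^7 = 6 * 6^6 = 6 * 46656 = 279936
6^14 = (6^7)^2 = 279936^2 = 78364164096
6^15 = 6 * 6^14 = 6 * 78364164096 = 470184984576

Result: 470184984576
Multiplications needed: 6 (6 lines after 6^1)

6^15 = 470184984576. Using exponentiation by squaring, this requires 6 multiplications. The key idea: if the exponent is even, square the half-power; if odd, multiply by the base once.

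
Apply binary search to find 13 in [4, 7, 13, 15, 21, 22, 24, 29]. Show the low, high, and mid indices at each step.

Binary search for 13 in [4, 7, 13, 15, 21, 22, 24, 29]:

lo=0, hi=7, mid=3, arr[mid]=15 -> 15 > 13, search left half
lo=0, hi=2, mid=1, arr[mid]=7 -> 7 < 13, search right half
lo=2, hi=2, mid=2, arr[mid]=13 -> Found target at index 2!

Binary search finds 13 at index 2 after 3 comparisons. The search repeatedly halves the search space by comparing with the middle element.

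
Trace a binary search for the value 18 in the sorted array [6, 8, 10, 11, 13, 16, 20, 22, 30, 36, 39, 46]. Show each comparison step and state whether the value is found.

Binary search for 18 in [6, 8, 10, 11, 13, 16, 20, 22, 30, 36, 39, 46]:

lo=0, hi=11, mid=5, arr[mid]=16 -> 16 < 18, search right half
lo=6, hi=11, mid=8, arr[mid]=30 -> 30 > 18, search left half
lo=6, hi=7, mid=6, arr[mid]=20 -> 20 > 18, search left half
lo=6 > hi=5, target 18 not found

Binary search determines that 18 is not in the array after 3 comparisons. The search space was exhausted without finding the target.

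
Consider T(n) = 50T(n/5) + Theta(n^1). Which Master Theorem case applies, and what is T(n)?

Master Theorem for T(n) = 50T(n/5) + O(n^1):

a = 50, b = 5, c = 1
log_b(a) = log_5(50) = 2.4307

Case 1: c = 1 < log_5(50) = 2.4307
T(n) = O(n^(log_5 50))

For T(n) = 50T(n/5) + O(n^1): log_5(50) = 2.4307. This is Case 1 of the Master Theorem (c < log_b(a), work dominated by leaves), giving O(n^(log_5 50)).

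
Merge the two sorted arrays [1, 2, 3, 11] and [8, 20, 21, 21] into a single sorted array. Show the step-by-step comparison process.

Merging process:

Compare 1 vs 8: take 1 from left. Merged: [1]
Compare 2 vs 8: take 2 from left. Merged: [1, 2]
Compare 3 vs 8: take 3 from left. Merged: [1, 2, 3]
Compare 11 vs 8: take 8 from right. Merged: [1, 2, 3, 8]
Compare 11 vs 20: take 11 from left. Merged: [1, 2, 3, 8, 11]
Append remaining from right: [20, 21, 21]. Merged: [1, 2, 3, 8, 11, 20, 21, 21]

Final merged array: [1, 2, 3, 8, 11, 20, 21, 21]
Total comparisons: 5

The merged array is [1, 2, 3, 8, 11, 20, 21, 21], requiring 5 comparisons. The merge step runs in O(n) time where n is the total number of elements.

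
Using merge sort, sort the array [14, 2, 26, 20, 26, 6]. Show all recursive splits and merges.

Merge sort trace:

Split: [14, 2, 26, 20, 26, 6] -> [14, 2, 26] and [20, 26, 6]
  Split: [14, 2, 26] -> [14] and [2, 26]
    Split: [2, 26] -> [2] and [26]
    Merge: [2] + [26] -> [2, 26]
  Merge: [14] + [2, 26] -> [2, 14, 26]
  Split: [20, 26, 6] -> [20] and [26, 6]
    Split: [26, 6] -> [26] and [6]
    Merge: [26] + [6] -> [6, 26]
  Merge: [20] + [6, 26] -> [6, 20, 26]
Merge: [2, 14, 26] + [6, 20, 26] -> [2, 6, 14, 20, 26, 26]

Final sorted array: [2, 6, 14, 20, 26, 26]

The merge sort proceeds by recursively splitting the array and merging sorted halves.
After all merges, the sorted array is [2, 6, 14, 20, 26, 26].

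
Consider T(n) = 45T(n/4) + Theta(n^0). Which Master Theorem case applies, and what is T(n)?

Master Theorem for T(n) = 45T(n/4) + O(n^0):

a = 45, b = 4, c = 0
log_b(a) = log_4(45) = 2.7459

Case 1: c = 0 < log_4(45) = 2.7459
T(n) = O(n^(log_4 45))

For T(n) = 45T(n/4) + O(n^0): log_4(45) = 2.7459. This is Case 1 of the Master Theorem (c < log_b(a), work dominated by leaves), giving O(n^(log_4 45)).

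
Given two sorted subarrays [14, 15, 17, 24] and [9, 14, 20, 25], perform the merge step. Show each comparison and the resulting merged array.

Merging process:

Compare 14 vs 9: take 9 from right. Merged: [9]
Compare 14 vs 14: take 14 from left. Merged: [9, 14]
Compare 15 vs 14: take 14 from right. Merged: [9, 14, 14]
Compare 15 vs 20: take 15 from left. Merged: [9, 14, 14, 15]
Compare 17 vs 20: take 17 from left. Merged: [9, 14, 14, 15, 17]
Compare 24 vs 20: take 20 from right. Merged: [9, 14, 14, 15, 17, 20]
Compare 24 vs 25: take 24 from left. Merged: [9, 14, 14, 15, 17, 20, 24]
Append remaining from right: [25]. Merged: [9, 14, 14, 15, 17, 20, 24, 25]

Final merged array: [9, 14, 14, 15, 17, 20, 24, 25]
Total comparisons: 7

The merged array is [9, 14, 14, 15, 17, 20, 24, 25], requiring 7 comparisons. The merge step runs in O(n) time where n is the total number of elements.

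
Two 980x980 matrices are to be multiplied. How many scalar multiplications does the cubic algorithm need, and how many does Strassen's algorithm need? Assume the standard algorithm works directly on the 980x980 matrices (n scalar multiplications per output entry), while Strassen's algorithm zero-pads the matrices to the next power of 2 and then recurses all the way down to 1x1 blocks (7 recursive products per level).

Matrix multiplication for 980x980 matrices:

Strassen's algorithm requires power-of-2 dimensions. Pad 980x980 to 1024x1024 (next power of 2).

Standard algorithm: 980^3 = 941192000 multiplications
Strassen's algorithm: 7^(log2(1024)) = 7^10 = 282475249 multiplications
Savings: 941192000 - 282475249 = 658716751 multiplications

Standard: 941192000 multiplications (980^3). Strassen: 282475249 multiplications (7^10, after padding to 1024x1024). Strassen reduces 8 recursive multiplications to 7 at each level.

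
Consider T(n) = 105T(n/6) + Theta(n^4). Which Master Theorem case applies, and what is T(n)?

Master Theorem for T(n) = 105T(n/6) + O(n^4):

a = 105, b = 6, c = 4
log_b(a) = log_6(105) = 2.5974

Case 3: c = 4 > log_6(105) = 2.5974
T(n) = O(n^4) = O(n^4)

For T(n) = 105T(n/6) + O(n^4): log_6(105) = 2.5974. This is Case 3 of the Master Theorem (c > log_b(a), work dominated by root), giving O(n^4).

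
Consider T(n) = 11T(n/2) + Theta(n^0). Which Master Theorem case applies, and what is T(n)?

Master Theorem for T(n) = 11T(n/2) + O(n^0):

a = 11, b = 2, c = 0
log_b(a) = log_2(11) = 3.4594

Case 1: c = 0 < log_2(11) = 3.4594
T(n) = O(n^(log_2 11))

For T(n) = 11T(n/2) + O(n^0): log_2(11) = 3.4594. This is Case 1 of the Master Theorem (c < log_b(a), work dominated by leaves), giving O(n^(log_2 11)).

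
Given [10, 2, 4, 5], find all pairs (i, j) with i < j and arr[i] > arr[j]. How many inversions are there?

Finding inversions in [10, 2, 4, 5]:

(0, 1): arr[0]=10 > arr[1]=2
(0, 2): arr[0]=10 > arr[2]=4
(0, 3): arr[0]=10 > arr[3]=5

Total inversions: 3

The array has 3 inversion(s): (0,1), (0,2), (0,3). Each pair (i,j) satisfies i < j and arr[i] > arr[j].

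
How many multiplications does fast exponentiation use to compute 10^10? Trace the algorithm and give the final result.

Computing 10^10 by squaring (build up from 10^1; each line after the first costs one multiplication):

10^1 = 10
10^2 = (10^1)^2 = 10^2 = 100
10^4 = (10^2)^2 = 100^2 = 10000
10^5 = 10 * 10^4 = 10 * 10000 = 100000
10^10 = (10^5)^2 = 100000^2 = 10000000000

Result: 10000000000
Multiplications needed: 4 (4 lines after 10^1)

10^10 = 10000000000. Using exponentiation by squaring, this requires 4 multiplications. The key idea: if the exponent is even, square the half-power; if odd, multiply by the base once.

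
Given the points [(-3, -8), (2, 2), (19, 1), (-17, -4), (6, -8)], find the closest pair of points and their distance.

Computing all pairwise distances among 5 points:

d((-3, -8), (2, 2)) = 11.1803
d((-3, -8), (19, 1)) = 23.7697
d((-3, -8), (-17, -4)) = 14.5602
d((-3, -8), (6, -8)) = 9.0 <-- minimum
d((2, 2), (19, 1)) = 17.0294
d((2, 2), (-17, -4)) = 19.9249
d((2, 2), (6, -8)) = 10.7703
d((19, 1), (-17, -4)) = 36.3456
d((19, 1), (6, -8)) = 15.8114
d((-17, -4), (6, -8)) = 23.3452

Closest pair: (-3, -8) and (6, -8) with distance 9.0

The closest pair is (-3, -8) and (6, -8) with Euclidean distance 9.0. For 5 points, brute-force pairwise comparison is shown above. For large n, the divide-and-conquer algorithm (sort by x, recurse on halves, check the dividing strip) achieves O(n log n).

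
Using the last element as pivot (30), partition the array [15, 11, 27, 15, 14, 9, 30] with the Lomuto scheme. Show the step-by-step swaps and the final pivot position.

Lomuto partition with pivot = 30:

Initial array: [15, 11, 27, 15, 14, 9, 30]

arr[0]=15 <= 30: swap with position 0, array becomes [15, 11, 27, 15, 14, 9, 30]
arr[1]=11 <= 30: swap with position 1, array becomes [15, 11, 27, 15, 14, 9, 30]
arr[2]=27 <= 30: swap with position 2, array becomes [15, 11, 27, 15, 14, 9, 30]
arr[3]=15 <= 30: swap with position 3, array becomes [15, 11, 27, 15, 14, 9, 30]
arr[4]=14 <= 30: swap with position 4, array becomes [15, 11, 27, 15, 14, 9, 30]
arr[5]=9 <= 30: swap with position 5, array becomes [15, 11, 27, 15, 14, 9, 30]

Place pivot at position 6: [15, 11, 27, 15, 14, 9, 30]
Pivot position: 6

After partitioning with pivot 30, the array becomes [15, 11, 27, 15, 14, 9, 30]. The pivot is placed at index 6. All elements to the left of the pivot are <= 30, and all elements to the right are > 30.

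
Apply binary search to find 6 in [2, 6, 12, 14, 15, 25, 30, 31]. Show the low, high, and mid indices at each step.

Binary search for 6 in [2, 6, 12, 14, 15, 25, 30, 31]:

lo=0, hi=7, mid=3, arr[mid]=14 -> 14 > 6, search left half
lo=0, hi=2, mid=1, arr[mid]=6 -> Found target at index 1!

Binary search finds 6 at index 1 after 2 comparisons. The search repeatedly halves the search space by comparing with the middle element.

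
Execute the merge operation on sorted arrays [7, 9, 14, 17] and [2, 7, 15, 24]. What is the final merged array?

Merging process:

Compare 7 vs 2: take 2 from right. Merged: [2]
Compare 7 vs 7: take 7 from left. Merged: [2, 7]
Compare 9 vs 7: take 7 from right. Merged: [2, 7, 7]
Compare 9 vs 15: take 9 from left. Merged: [2, 7, 7, 9]
Compare 14 vs 15: take 14 from left. Merged: [2, 7, 7, 9, 14]
Compare 17 vs 15: take 15 from right. Merged: [2, 7, 7, 9, 14, 15]
Compare 17 vs 24: take 17 from left. Merged: [2, 7, 7, 9, 14, 15, 17]
Append remaining from right: [24]. Merged: [2, 7, 7, 9, 14, 15, 17, 24]

Final merged array: [2, 7, 7, 9, 14, 15, 17, 24]
Total comparisons: 7

The merged array is [2, 7, 7, 9, 14, 15, 17, 24], requiring 7 comparisons. The merge step runs in O(n) time where n is the total number of elements.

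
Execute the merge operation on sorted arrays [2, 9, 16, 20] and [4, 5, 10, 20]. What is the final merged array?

Merging process:

Compare 2 vs 4: take 2 from left. Merged: [2]
Compare 9 vs 4: take 4 from right. Merged: [2, 4]
Compare 9 vs 5: take 5 from right. Merged: [2, 4, 5]
Compare 9 vs 10: take 9 from left. Merged: [2, 4, 5, 9]
Compare 16 vs 10: take 10 from right. Merged: [2, 4, 5, 9, 10]
Compare 16 vs 20: take 16 from left. Merged: [2, 4, 5, 9, 10, 16]
Compare 20 vs 20: take 20 from left. Merged: [2, 4, 5, 9, 10, 16, 20]
Append remaining from right: [20]. Merged: [2, 4, 5, 9, 10, 16, 20, 20]

Final merged array: [2, 4, 5, 9, 10, 16, 20, 20]
Total comparisons: 7

The merged array is [2, 4, 5, 9, 10, 16, 20, 20], requiring 7 comparisons. The merge step runs in O(n) time where n is the total number of elements.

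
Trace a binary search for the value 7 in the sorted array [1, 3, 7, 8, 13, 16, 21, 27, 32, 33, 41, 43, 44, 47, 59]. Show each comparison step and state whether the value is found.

Binary search for 7 in [1, 3, 7, 8, 13, 16, 21, 27, 32, 33, 41, 43, 44, 47, 59]:

lo=0, hi=14, mid=7, arr[mid]=27 -> 27 > 7, search left half
lo=0, hi=6, mid=3, arr[mid]=8 -> 8 > 7, search left half
lo=0, hi=2, mid=1, arr[mid]=3 -> 3 < 7, search right half
lo=2, hi=2, mid=2, arr[mid]=7 -> Found target at index 2!

Binary search finds 7 at index 2 after 4 comparisons. The search repeatedly halves the search space by comparing with the middle element.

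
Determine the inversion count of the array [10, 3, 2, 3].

Finding inversions in [10, 3, 2, 3]:

(0, 1): arr[0]=10 > arr[1]=3
(0, 2): arr[0]=10 > arr[2]=2
(0, 3): arr[0]=10 > arr[3]=3
(1, 2): arr[1]=3 > arr[2]=2

Total inversions: 4

The array has 4 inversion(s): (0,1), (0,2), (0,3), (1,2). Each pair (i,j) satisfies i < j and arr[i] > arr[j].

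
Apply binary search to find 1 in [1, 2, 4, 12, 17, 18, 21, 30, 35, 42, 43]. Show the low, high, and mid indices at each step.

Binary search for 1 in [1, 2, 4, 12, 17, 18, 21, 30, 35, 42, 43]:

lo=0, hi=10, mid=5, arr[mid]=18 -> 18 > 1, search left half
lo=0, hi=4, mid=2, arr[mid]=4 -> 4 > 1, search left half
lo=0, hi=1, mid=0, arr[mid]=1 -> Found target at index 0!

Binary search finds 1 at index 0 after 3 comparisons. The search repeatedly halves the search space by comparing with the middle element.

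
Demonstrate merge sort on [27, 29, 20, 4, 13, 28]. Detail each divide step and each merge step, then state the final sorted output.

Merge sort trace:

Split: [27, 29, 20, 4, 13, 28] -> [27, 29, 20] and [4, 13, 28]
  Split: [27, 29, 20] -> [27] and [29, 20]
    Split: [29, 20] -> [29] and [20]
    Merge: [29] + [20] -> [20, 29]
  Merge: [27] + [20, 29] -> [20, 27, 29]
  Split: [4, 13, 28] -> [4] and [13, 28]
    Split: [13, 28] -> [13] and [28]
    Merge: [13] + [28] -> [13, 28]
  Merge: [4] + [13, 28] -> [4, 13, 28]
Merge: [20, 27, 29] + [4, 13, 28] -> [4, 13, 20, 27, 28, 29]

Final sorted array: [4, 13, 20, 27, 28, 29]

The merge sort proceeds by recursively splitting the array and merging sorted halves.
After all merges, the sorted array is [4, 13, 20, 27, 28, 29].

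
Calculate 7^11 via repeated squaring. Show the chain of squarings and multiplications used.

Computing 7^11 by squaring (build up from 7^1; each line after the first costs one multiplication):

7^1 = 7
7^2 = (7^1)^2 = 7^2 = 49
7^4 = (7^2)^2 = 49^2 = 2401
7^5 = 7 * 7^4 = 7 * 2401 = 16807
7^10 = (7^5)^2 = 16807^2 = 282475249
7^11 = 7 * 7^10 = 7 * 282475249 = 1977326743

Result: 1977326743
Multiplications needed: 5 (5 lines after 7^1)

7^11 = 1977326743. Using exponentiation by squaring, this requires 5 multiplications. The key idea: if the exponent is even, square the half-power; if odd, multiply by the base once.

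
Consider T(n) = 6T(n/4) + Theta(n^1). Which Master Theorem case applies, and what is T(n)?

Master Theorem for T(n) = 6T(n/4) + O(n^1):

a = 6, b = 4, c = 1
log_b(a) = log_4(6) = 1.2925

Case 1: c = 1 < log_4(6) = 1.2925
T(n) = O(n^(log_4 6))

For T(n) = 6T(n/4) + O(n^1): log_4(6) = 1.2925. This is Case 1 of the Master Theorem (c < log_b(a), work dominated by leaves), giving O(n^(log_4 6)).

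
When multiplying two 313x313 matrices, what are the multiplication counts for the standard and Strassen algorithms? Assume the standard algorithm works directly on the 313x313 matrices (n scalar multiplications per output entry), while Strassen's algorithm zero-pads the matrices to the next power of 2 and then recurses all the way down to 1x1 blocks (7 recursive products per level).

Matrix multiplication for 313x313 matrices:

Strassen's algorithm requires power-of-2 dimensions. Pad 313x313 to 512x512 (next power of 2).

Standard algorithm: 313^3 = 30664297 multiplications
Strassen's algorithm: 7^(log2(512)) = 7^9 = 40353607 multiplications
Difference: 30664297 - 40353607 = -9689310 (Strassen uses MORE here due to padding overhead — for small or just-over-power-of-2 n, padding can outweigh the per-level savings)

Standard: 30664297 multiplications (313^3). Strassen: 40353607 multiplications (7^9, after padding to 512x512). Strassen reduces 8 recursive multiplications to 7 at each level.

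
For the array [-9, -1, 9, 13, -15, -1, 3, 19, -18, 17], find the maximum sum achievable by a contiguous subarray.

Using Kadane's algorithm on [-9, -1, 9, 13, -15, -1, 3, 19, -18, 17]:

Scanning through the array:
Position 1 (value -1): max_ending_here = -1, max_so_far = -1
Position 2 (value 9): max_ending_here = 9, max_so_far = 9
Position 3 (value 13): max_ending_here = 22, max_so_far = 22
Position 4 (value -15): max_ending_here = 7, max_so_far = 22
Position 5 (value -1): max_ending_here = 6, max_so_far = 22
Position 6 (value 3): max_ending_here = 9, max_so_far = 22
Position 7 (value 19): max_ending_here = 28, max_so_far = 28
Position 8 (value -18): max_ending_here = 10, max_so_far = 28
Position 9 (value 17): max_ending_here = 27, max_so_far = 28

Maximum subarray: [9, 13, -15, -1, 3, 19]
Maximum sum: 28

The maximum subarray is [9, 13, -15, -1, 3, 19] with sum 28. This subarray runs from index 2 to index 7.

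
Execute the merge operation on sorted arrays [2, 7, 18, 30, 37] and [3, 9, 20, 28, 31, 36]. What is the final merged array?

Merging process:

Compare 2 vs 3: take 2 from left. Merged: [2]
Compare 7 vs 3: take 3 from right. Merged: [2, 3]
Compare 7 vs 9: take 7 from left. Merged: [2, 3, 7]
Compare 18 vs 9: take 9 from right. Merged: [2, 3, 7, 9]
Compare 18 vs 20: take 18 from left. Merged: [2, 3, 7, 9, 18]
Compare 30 vs 20: take 20 from right. Merged: [2, 3, 7, 9, 18, 20]
Compare 30 vs 28: take 28 from right. Merged: [2, 3, 7, 9, 18, 20, 28]
Compare 30 vs 31: take 30 from left. Merged: [2, 3, 7, 9, 18, 20, 28, 30]
Compare 37 vs 31: take 31 from right. Merged: [2, 3, 7, 9, 18, 20, 28, 30, 31]
Compare 37 vs 36: take 36 from right. Merged: [2, 3, 7, 9, 18, 20, 28, 30, 31, 36]
Append remaining from left: [37]. Merged: [2, 3, 7, 9, 18, 20, 28, 30, 31, 36, 37]

Final merged array: [2, 3, 7, 9, 18, 20, 28, 30, 31, 36, 37]
Total comparisons: 10

The merged array is [2, 3, 7, 9, 18, 20, 28, 30, 31, 36, 37], requiring 10 comparisons. The merge step runs in O(n) time where n is the total number of elements.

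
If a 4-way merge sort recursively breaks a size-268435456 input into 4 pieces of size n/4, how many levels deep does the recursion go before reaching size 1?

For divide and conquer with division factor 4:

Problem sizes at each level:
Level 0: 268435456
Level 1: 67108864
Level 2: 16777216
Level 3: 4194304
Level 4: 1048576
Level 5: 262144
Level 6: 65536
Level 7: 16384
Level 8: 4096
Level 9: 1024
Level 10: 256
Level 11: 64
Level 12: 16
Level 13: 4
Level 14: 1

The root is level 0 and the size-1 base case is level 14 (the tree spans levels 0 through 14, i.e. 15 levels counting the root), so the depth is the number of divisions: log_4(268435456) = 14

The recursion tree depth is log_4(268435456) = 14. At each level, the problem size is divided by 4, so it takes 14 divisions to reduce to a base case of size 1. The algorithm makes 4 recursive calls at each level.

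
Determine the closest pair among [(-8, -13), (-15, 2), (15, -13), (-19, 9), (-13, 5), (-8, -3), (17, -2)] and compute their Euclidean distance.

Computing all pairwise distances among 7 points:

d((-8, -13), (-15, 2)) = 16.5529
d((-8, -13), (15, -13)) = 23.0
d((-8, -13), (-19, 9)) = 24.5967
d((-8, -13), (-13, 5)) = 18.6815
d((-8, -13), (-8, -3)) = 10.0
d((-8, -13), (17, -2)) = 27.313
d((-15, 2), (15, -13)) = 33.541
d((-15, 2), (-19, 9)) = 8.0623
d((-15, 2), (-13, 5)) = 3.6056 <-- minimum
d((-15, 2), (-8, -3)) = 8.6023
d((-15, 2), (17, -2)) = 32.249
d((15, -13), (-19, 9)) = 40.4969
d((15, -13), (-13, 5)) = 33.2866
d((15, -13), (-8, -3)) = 25.0799
d((15, -13), (17, -2)) = 11.1803
d((-19, 9), (-13, 5)) = 7.2111
d((-19, 9), (-8, -3)) = 16.2788
d((-19, 9), (17, -2)) = 37.6431
d((-13, 5), (-8, -3)) = 9.434
d((-13, 5), (17, -2)) = 30.8058
d((-8, -3), (17, -2)) = 25.02

Closest pair: (-15, 2) and (-13, 5) with distance 3.6056

The closest pair is (-15, 2) and (-13, 5) with Euclidean distance 3.6056. For 7 points, brute-force pairwise comparison is shown above. For large n, the divide-and-conquer algorithm (sort by x, recurse on halves, check the dividing strip) achieves O(n log n).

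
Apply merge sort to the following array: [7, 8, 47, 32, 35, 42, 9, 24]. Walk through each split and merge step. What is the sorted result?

Merge sort trace:

Split: [7, 8, 47, 32, 35, 42, 9, 24] -> [7, 8, 47, 32] and [35, 42, 9, 24]
  Split: [7, 8, 47, 32] -> [7, 8] and [47, 32]
    Split: [7, 8] -> [7] and [8]
    Merge: [7] + [8] -> [7, 8]
    Split: [47, 32] -> [47] and [32]
    Merge: [47] + [32] -> [32, 47]
  Merge: [7, 8] + [32, 47] -> [7, 8, 32, 47]
  Split: [35, 42, 9, 24] -> [35, 42] and [9, 24]
    Split: [35, 42] -> [35] and [42]
    Merge: [35] + [42] -> [35, 42]
    Split: [9, 24] -> [9] and [24]
    Merge: [9] + [24] -> [9, 24]
  Merge: [35, 42] + [9, 24] -> [9, 24, 35, 42]
Merge: [7, 8, 32, 47] + [9, 24, 35, 42] -> [7, 8, 9, 24, 32, 35, 42, 47]

Final sorted array: [7, 8, 9, 24, 32, 35, 42, 47]

The merge sort proceeds by recursively splitting the array and merging sorted halves.
After all merges, the sorted array is [7, 8, 9, 24, 32, 35, 42, 47].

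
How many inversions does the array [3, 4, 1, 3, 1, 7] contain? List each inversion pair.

Finding inversions in [3, 4, 1, 3, 1, 7]:

(0, 2): arr[0]=3 > arr[2]=1
(0, 4): arr[0]=3 > arr[4]=1
(1, 2): arr[1]=4 > arr[2]=1
(1, 3): arr[1]=4 > arr[3]=3
(1, 4): arr[1]=4 > arr[4]=1
(3, 4): arr[3]=3 > arr[4]=1

Total inversions: 6

The array has 6 inversion(s): (0,2), (0,4), (1,2), (1,3), (1,4), (3,4). Each pair (i,j) satisfies i < j and arr[i] > arr[j].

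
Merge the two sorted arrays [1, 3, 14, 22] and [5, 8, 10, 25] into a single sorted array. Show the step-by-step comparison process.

Merging process:

Compare 1 vs 5: take 1 from left. Merged: [1]
Compare 3 vs 5: take 3 from left. Merged: [1, 3]
Compare 14 vs 5: take 5 from right. Merged: [1, 3, 5]
Compare 14 vs 8: take 8 from right. Merged: [1, 3, 5, 8]
Compare 14 vs 10: take 10 from right. Merged: [1, 3, 5, 8, 10]
Compare 14 vs 25: take 14 from left. Merged: [1, 3, 5, 8, 10, 14]
Compare 22 vs 25: take 22 from left. Merged: [1, 3, 5, 8, 10, 14, 22]
Append remaining from right: [25]. Merged: [1, 3, 5, 8, 10, 14, 22, 25]

Final merged array: [1, 3, 5, 8, 10, 14, 22, 25]
Total comparisons: 7

The merged array is [1, 3, 5, 8, 10, 14, 22, 25], requiring 7 comparisons. The merge step runs in O(n) time where n is the total number of elements.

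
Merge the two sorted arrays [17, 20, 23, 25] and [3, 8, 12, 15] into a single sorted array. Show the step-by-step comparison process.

Merging process:

Compare 17 vs 3: take 3 from right. Merged: [3]
Compare 17 vs 8: take 8 from right. Merged: [3, 8]
Compare 17 vs 12: take 12 from right. Merged: [3, 8, 12]
Compare 17 vs 15: take 15 from right. Merged: [3, 8, 12, 15]
Append remaining from left: [17, 20, 23, 25]. Merged: [3, 8, 12, 15, 17, 20, 23, 25]

Final merged array: [3, 8, 12, 15, 17, 20, 23, 25]
Total comparisons: 4

The merged array is [3, 8, 12, 15, 17, 20, 23, 25], requiring 4 comparisons. The merge step runs in O(n) time where n is the total number of elements.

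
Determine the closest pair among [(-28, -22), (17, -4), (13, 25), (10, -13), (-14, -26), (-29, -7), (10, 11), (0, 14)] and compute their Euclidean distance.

Computing all pairwise distances among 8 points:

d((-28, -22), (17, -4)) = 48.4665
d((-28, -22), (13, 25)) = 62.3699
d((-28, -22), (10, -13)) = 39.0512
d((-28, -22), (-14, -26)) = 14.5602
d((-28, -22), (-29, -7)) = 15.0333
d((-28, -22), (10, 11)) = 50.3289
d((-28, -22), (0, 14)) = 45.607
d((17, -4), (13, 25)) = 29.2746
d((17, -4), (10, -13)) = 11.4018
d((17, -4), (-14, -26)) = 38.0132
d((17, -4), (-29, -7)) = 46.0977
d((17, -4), (10, 11)) = 16.5529
d((17, -4), (0, 14)) = 24.7588
d((13, 25), (10, -13)) = 38.1182
d((13, 25), (-14, -26)) = 57.7062
d((13, 25), (-29, -7)) = 52.8015
d((13, 25), (10, 11)) = 14.3178
d((13, 25), (0, 14)) = 17.0294
d((10, -13), (-14, -26)) = 27.2947
d((10, -13), (-29, -7)) = 39.4588
d((10, -13), (10, 11)) = 24.0
d((10, -13), (0, 14)) = 28.7924
d((-14, -26), (-29, -7)) = 24.2074
d((-14, -26), (10, 11)) = 44.1022
d((-14, -26), (0, 14)) = 42.3792
d((-29, -7), (10, 11)) = 42.9535
d((-29, -7), (0, 14)) = 35.805
d((10, 11), (0, 14)) = 10.4403 <-- minimum

Closest pair: (10, 11) and (0, 14) with distance 10.4403

The closest pair is (10, 11) and (0, 14) with Euclidean distance 10.4403. For 8 points, brute-force pairwise comparison is shown above. For large n, the divide-and-conquer algorithm (sort by x, recurse on halves, check the dividing strip) achieves O(n log n).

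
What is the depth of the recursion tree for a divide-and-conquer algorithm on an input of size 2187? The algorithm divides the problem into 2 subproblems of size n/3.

For divide and conquer with division factor 3:

Problem sizes at each level:
Level 0: 2187
Level 1: 729
Level 2: 243
Level 3: 81
Level 4: 27
Level 5: 9
Level 6: 3
Level 7: 1

The root is level 0 and the size-1 base case is level 7 (the tree spans levels 0 through 7, i.e. 8 levels counting the root), so the depth is the number of divisions: log_3(2187) = 7

The recursion tree depth is log_3(2187) = 7. At each level, the problem size is divided by 3, so it takes 7 divisions to reduce to a base case of size 1. The algorithm makes 2 recursive calls at each level.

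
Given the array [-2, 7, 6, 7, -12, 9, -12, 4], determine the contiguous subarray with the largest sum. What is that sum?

Using Kadane's algorithm on [-2, 7, 6, 7, -12, 9, -12, 4]:

Scanning through the array:
Position 1 (value 7): max_ending_here = 7, max_so_far = 7
Position 2 (value 6): max_ending_here = 13, max_so_far = 13
Position 3 (value 7): max_ending_here = 20, max_so_far = 20
Position 4 (value -12): max_ending_here = 8, max_so_far = 20
Position 5 (value 9): max_ending_here = 17, max_so_far = 20
Position 6 (value -12): max_ending_here = 5, max_so_far = 20
Position 7 (value 4): max_ending_here = 9, max_so_far = 20

Maximum subarray: [7, 6, 7]
Maximum sum: 20

The maximum subarray is [7, 6, 7] with sum 20. This subarray runs from index 1 to index 3.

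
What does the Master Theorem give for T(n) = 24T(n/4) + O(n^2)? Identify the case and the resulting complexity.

Master Theorem for T(n) = 24T(n/4) + O(n^2):

a = 24, b = 4, c = 2
log_b(a) = log_4(24) = 2.2925

Case 1: c = 2 < log_4(24) = 2.2925
T(n) = O(n^(log_4 24))

For T(n) = 24T(n/4) + O(n^2): log_4(24) = 2.2925. This is Case 1 of the Master Theorem (c < log_b(a), work dominated by leaves), giving O(n^(log_4 24)).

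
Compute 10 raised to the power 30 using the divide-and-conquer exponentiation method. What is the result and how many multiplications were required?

Computing 10^30 by squaring (build up from 10^1; each line after the first costs one multiplication):

10^1 = 10
10^2 = (10^1)^2 = 10^2 = 100
10^3 = 10 * 10^2 = 10 * 100 = 1000
10^6 = (10^3)^2 = 1000^2 = 1000000
10^7 = 10 * 10^6 = 10 * 1000000 = 10000000
10^14 = (10^7)^2 = 10000000^2 = 100000000000000
10^15 = 10 * 10^14 = 10 * 100000000000000 = 1000000000000000
10^30 = (10^15)^2 = 1000000000000000^2 = 1000000000000000000000000000000

Result: 1000000000000000000000000000000
Multiplications needed: 7 (7 lines after 10^1)

10^30 = 1000000000000000000000000000000. Using exponentiation by squaring, this requires 7 multiplications. The key idea: if the exponent is even, square the half-power; if odd, multiply by the base once.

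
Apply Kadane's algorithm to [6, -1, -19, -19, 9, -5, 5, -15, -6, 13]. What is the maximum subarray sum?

Using Kadane's algorithm on [6, -1, -19, -19, 9, -5, 5, -15, -6, 13]:

Scanning through the array:
Position 1 (value -1): max_ending_here = 5, max_so_far = 6
Position 2 (value -19): max_ending_here = -14, max_so_far = 6
Position 3 (value -19): max_ending_here = -19, max_so_far = 6
Position 4 (value 9): max_ending_here = 9, max_so_far = 9
Position 5 (value -5): max_ending_here = 4, max_so_far = 9
Position 6 (value 5): max_ending_here = 9, max_so_far = 9
Position 7 (value -15): max_ending_here = -6, max_so_far = 9
Position 8 (value -6): max_ending_here = -6, max_so_far = 9
Position 9 (value 13): max_ending_here = 13, max_so_far = 13

Maximum subarray: [13]
Maximum sum: 13

The maximum subarray is [13] with sum 13. This subarray runs from index 9 to index 9.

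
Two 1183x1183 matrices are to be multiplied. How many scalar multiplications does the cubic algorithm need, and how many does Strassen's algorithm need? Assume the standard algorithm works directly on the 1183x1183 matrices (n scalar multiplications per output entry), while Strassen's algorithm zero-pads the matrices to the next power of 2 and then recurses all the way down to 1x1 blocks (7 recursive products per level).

Matrix multiplication for 1183x1183 matrices:

Strassen's algorithm requires power-of-2 dimensions. Pad 1183x1183 to 2048x2048 (next power of 2).

Standard algorithm: 1183^3 = 1655595487 multiplications
Strassen's algorithm: 7^(log2(2048)) = 7^11 = 1977326743 multiplications
Difference: 1655595487 - 1977326743 = -321731256 (Strassen uses MORE here due to padding overhead — for small or just-over-power-of-2 n, padding can outweigh the per-level savings)

Standard: 1655595487 multiplications (1183^3). Strassen: 1977326743 multiplications (7^11, after padding to 2048x2048). Strassen reduces 8 recursive multiplications to 7 at each level.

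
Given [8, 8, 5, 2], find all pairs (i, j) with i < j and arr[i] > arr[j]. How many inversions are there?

Finding inversions in [8, 8, 5, 2]:

(0, 2): arr[0]=8 > arr[2]=5
(0, 3): arr[0]=8 > arr[3]=2
(1, 2): arr[1]=8 > arr[2]=5
(1, 3): arr[1]=8 > arr[3]=2
(2, 3): arr[2]=5 > arr[3]=2

Total inversions: 5

The array has 5 inversion(s): (0,2), (0,3), (1,2), (1,3), (2,3). Each pair (i,j) satisfies i < j and arr[i] > arr[j].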